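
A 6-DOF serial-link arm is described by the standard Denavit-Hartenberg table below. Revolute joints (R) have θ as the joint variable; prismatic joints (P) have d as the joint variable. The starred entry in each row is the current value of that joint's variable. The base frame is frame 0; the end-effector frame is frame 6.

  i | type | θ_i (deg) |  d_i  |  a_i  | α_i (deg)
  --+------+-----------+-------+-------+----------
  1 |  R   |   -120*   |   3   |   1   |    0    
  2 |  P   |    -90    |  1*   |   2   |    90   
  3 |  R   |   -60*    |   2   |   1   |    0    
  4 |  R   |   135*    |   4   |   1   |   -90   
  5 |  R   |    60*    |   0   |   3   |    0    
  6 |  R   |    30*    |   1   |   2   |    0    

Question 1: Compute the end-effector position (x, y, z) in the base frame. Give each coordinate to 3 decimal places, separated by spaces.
after link 1: o_1 = (-0.5000, -0.8660, 3.0000)
after link 2: o_2 = (-2.2321, 0.1340, 4.0000)
after link 3: o_3 = (-1.6651, 2.1160, 3.1340)
after link 4: o_4 = (0.1108, 5.7095, 4.0999)
after link 5: o_5 = (-1.5245, 3.6537, 5.5488)
after link 6: o_6 = (-1.6879, 1.4386, 5.8076)

-1.688 1.439 5.808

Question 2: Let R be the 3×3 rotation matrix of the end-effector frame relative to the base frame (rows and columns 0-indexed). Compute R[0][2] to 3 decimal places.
0.837

End-effector z-axis (col 2 of R) = (0.8365,-0.4830,0.2588)
R[0][2] = 0.8365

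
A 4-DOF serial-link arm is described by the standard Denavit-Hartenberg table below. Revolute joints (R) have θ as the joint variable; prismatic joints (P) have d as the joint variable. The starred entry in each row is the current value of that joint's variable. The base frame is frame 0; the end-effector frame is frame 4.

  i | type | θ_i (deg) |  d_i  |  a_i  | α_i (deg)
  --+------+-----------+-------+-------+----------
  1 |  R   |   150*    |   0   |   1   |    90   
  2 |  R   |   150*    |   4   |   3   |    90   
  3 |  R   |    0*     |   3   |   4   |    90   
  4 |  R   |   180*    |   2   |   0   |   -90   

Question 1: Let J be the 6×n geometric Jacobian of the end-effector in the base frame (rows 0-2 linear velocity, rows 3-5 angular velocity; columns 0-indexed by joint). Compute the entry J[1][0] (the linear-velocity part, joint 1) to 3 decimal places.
4.085

axis z_0 = ẑ; lever o_n−o_0 = (4.0849,-0.0490,6.0981)
cross product → J_v[:, 0] = (0.0490,4.0849,-0.0000)
J_ω[:, 0] = z_0
entry J[1][0] = 4.0849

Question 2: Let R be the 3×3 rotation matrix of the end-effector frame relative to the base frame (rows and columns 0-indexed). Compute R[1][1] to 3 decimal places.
End-effector y-axis (col 1 of R) = (0.5000,0.8660,-0.0000)
R[1][1] = 0.8660

0.866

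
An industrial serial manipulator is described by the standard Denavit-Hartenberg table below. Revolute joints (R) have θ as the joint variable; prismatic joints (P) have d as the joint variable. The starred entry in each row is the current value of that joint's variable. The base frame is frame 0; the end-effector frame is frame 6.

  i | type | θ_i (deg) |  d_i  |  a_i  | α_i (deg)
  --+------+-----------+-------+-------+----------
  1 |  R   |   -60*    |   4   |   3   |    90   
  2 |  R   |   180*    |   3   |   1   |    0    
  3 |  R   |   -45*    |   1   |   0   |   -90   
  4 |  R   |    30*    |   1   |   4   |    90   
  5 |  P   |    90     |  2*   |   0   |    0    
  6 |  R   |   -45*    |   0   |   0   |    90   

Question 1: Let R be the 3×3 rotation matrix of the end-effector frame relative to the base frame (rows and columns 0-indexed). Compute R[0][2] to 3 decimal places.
End-effector z-axis (col 2 of R) = (0.3397,0.1188,0.9330)
R[0][2] = 0.3397

0.340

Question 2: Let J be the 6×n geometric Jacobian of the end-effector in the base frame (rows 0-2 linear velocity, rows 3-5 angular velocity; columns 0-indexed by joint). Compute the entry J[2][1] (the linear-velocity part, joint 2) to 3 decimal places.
-4.864

axis z_1 = (-0.8660,-0.5000,0.0000); lever o_n−o_1 = (-5.6639,2.3461,2.4495)
cross product → J_v[:, 1] = (-1.2247,2.1213,-4.8637)
J_ω[:, 1] = z_1
entry J[2][1] = -4.8637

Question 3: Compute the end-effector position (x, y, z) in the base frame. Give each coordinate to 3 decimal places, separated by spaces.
-4.164 -0.252 6.449

after link 1: o_1 = (1.5000, -2.5981, 4.0000)
after link 2: o_2 = (-1.5981, -3.2321, 4.0000)
after link 3: o_3 = (-2.4641, -3.7321, 4.0000)
after link 4: o_4 = (-2.3103, 0.0016, 5.7424)
after link 5: o_5 = (-4.1639, -0.2520, 6.4495)
after link 6: o_6 = (-4.1639, -0.2520, 6.4495)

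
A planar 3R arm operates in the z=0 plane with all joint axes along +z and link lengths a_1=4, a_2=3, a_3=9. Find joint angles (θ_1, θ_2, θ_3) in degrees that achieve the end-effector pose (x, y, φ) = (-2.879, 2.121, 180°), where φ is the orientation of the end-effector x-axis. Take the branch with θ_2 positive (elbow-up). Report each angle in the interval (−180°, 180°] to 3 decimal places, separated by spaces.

-0.009 45.018 134.991

wrist centre = target − a_3·(cos φ, sin φ) = (6.1210, 2.1210)
cos θ_2 = (41.9653−4²−3²)/(2·4·3) = 0.7069; θ_2 = 45.0178° (elbow-up)
β = atan2(2.1210,6.1210) = 19.1118°; ψ = atan2(2.1220,6.1207) = 19.1210°
θ_1 = β − ψ = -0.0092°
θ_3 = φ − θ_1 − θ_2 = 134.9913° (wrapped to (-180°,180°])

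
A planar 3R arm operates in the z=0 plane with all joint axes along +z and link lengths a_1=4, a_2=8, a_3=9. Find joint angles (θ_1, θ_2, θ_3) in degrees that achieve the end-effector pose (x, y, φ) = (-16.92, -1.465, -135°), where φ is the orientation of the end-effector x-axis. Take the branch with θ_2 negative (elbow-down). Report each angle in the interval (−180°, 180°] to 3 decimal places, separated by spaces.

wrist centre = target − a_3·(cos φ, sin φ) = (-10.5560, 4.8990)
cos θ_2 = (135.4298−4²−8²)/(2·4·8) = 0.8661; θ_2 = -29.9926° (elbow-down)
β = atan2(4.8990,-10.5560) = 155.1044°; ψ = atan2(-3.9991,10.9287) = -20.0989°
θ_1 = β − ψ = 175.2033°
θ_3 = φ − θ_1 − θ_2 = 79.7893° (wrapped to (-180°,180°])

175.203 -29.993 79.789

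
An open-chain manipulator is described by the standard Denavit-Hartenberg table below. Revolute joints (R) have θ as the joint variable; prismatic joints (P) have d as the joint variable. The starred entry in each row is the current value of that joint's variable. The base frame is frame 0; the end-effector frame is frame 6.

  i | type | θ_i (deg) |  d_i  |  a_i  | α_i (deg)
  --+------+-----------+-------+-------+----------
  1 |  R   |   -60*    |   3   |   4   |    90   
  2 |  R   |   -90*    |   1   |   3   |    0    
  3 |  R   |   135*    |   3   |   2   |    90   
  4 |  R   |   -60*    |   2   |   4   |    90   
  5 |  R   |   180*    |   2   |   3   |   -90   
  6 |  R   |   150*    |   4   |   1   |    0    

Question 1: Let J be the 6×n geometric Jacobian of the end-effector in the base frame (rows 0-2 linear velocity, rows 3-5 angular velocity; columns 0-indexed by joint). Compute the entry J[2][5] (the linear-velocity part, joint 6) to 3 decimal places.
axis z_5 = (-0.3536,0.6124,0.7071); lever o_n−o_5 = (-0.6750,2.1692,3.4408)
cross product → J_v[:, 5] = (0.5732,0.7392,-0.3536)
J_ω[:, 5] = z_5
entry J[2][5] = -0.3536

-0.354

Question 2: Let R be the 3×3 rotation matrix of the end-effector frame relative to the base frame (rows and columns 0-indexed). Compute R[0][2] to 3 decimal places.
End-effector z-axis (col 2 of R) = (-0.3536,0.6124,0.7071)
R[0][2] = -0.3536

-0.354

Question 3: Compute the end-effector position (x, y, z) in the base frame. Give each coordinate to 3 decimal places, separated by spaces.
0.456 -4.057 2.570

after link 1: o_1 = (2.0000, -3.4641, 3.0000)
after link 2: o_2 = (1.1340, -3.9641, 0.0000)
after link 3: o_3 = (-0.7570, -6.6888, 1.4142)
after link 4: o_4 = (3.6572, -7.4063, 1.4142)
after link 5: o_5 = (1.1305, -6.2261, -0.8712)
after link 6: o_6 = (0.4555, -4.0569, 2.5696)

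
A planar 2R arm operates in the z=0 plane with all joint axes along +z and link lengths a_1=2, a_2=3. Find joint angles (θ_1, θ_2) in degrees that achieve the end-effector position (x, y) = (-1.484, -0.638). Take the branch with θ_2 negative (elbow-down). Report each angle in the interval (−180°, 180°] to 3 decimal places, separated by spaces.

-45.021 -149.985

cos θ_2 = (2.6093−2²−3²)/(2·2·3) = -0.8659; θ_2 = -149.9847° (elbow-down)
β = atan2(-0.6380,-1.4840) = -156.7362°; ψ = atan2(-1.5007,-0.5977) = -111.7157°
θ_1 = β − ψ = -45.0205°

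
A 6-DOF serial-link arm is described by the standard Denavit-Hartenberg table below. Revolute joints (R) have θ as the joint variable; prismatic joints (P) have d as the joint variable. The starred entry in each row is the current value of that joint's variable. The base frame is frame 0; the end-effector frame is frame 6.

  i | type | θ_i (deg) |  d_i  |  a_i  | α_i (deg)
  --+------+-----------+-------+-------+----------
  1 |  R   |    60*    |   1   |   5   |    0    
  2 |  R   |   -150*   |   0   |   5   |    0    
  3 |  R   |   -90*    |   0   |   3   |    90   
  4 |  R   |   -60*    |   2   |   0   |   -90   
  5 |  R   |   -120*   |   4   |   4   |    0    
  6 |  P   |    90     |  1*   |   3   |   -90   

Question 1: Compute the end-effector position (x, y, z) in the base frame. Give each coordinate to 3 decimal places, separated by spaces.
-5.129 6.294 2.982

after link 1: o_1 = (2.5000, 4.3301, 1.0000)
after link 2: o_2 = (2.5000, -0.6699, 1.0000)
after link 3: o_3 = (-0.5000, -0.6699, 1.0000)
after link 4: o_4 = (-0.5000, 1.3301, 1.0000)
after link 5: o_5 = (-2.9641, 4.7942, 4.7321)
after link 6: o_6 = (-5.1292, 6.2942, 2.9821)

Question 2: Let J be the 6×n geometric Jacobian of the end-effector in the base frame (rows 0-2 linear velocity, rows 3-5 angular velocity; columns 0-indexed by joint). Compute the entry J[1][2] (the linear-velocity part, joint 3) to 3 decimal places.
axis z_2 = (0.0000,0.0000,1.0000); lever o_n−o_2 = (-7.6292,6.9641,1.9821)
cross product → J_v[:, 2] = (-6.9641,-7.6292,0.0000)
J_ω[:, 2] = z_2
entry J[1][2] = -7.6292

-7.629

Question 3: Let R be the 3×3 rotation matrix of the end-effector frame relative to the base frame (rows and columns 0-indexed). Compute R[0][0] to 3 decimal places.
-0.433

End-effector x-axis (col 0 of R) = (-0.4330,0.5000,-0.7500)
R[0][0] = -0.4330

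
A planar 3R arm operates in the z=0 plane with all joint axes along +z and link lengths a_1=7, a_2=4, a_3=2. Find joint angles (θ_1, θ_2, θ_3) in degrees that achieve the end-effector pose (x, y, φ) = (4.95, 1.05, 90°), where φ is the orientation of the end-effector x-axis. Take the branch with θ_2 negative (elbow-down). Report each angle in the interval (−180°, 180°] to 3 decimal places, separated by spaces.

23.275 -134.996 -158.279

wrist centre = target − a_3·(cos φ, sin φ) = (4.9500, -0.9500)
cos θ_2 = (25.4050−7²−4²)/(2·7·4) = -0.7071; θ_2 = -134.9957° (elbow-down)
β = atan2(-0.9500,4.9500) = -10.8641°; ψ = atan2(-2.8286,4.1718) = -34.1389°
θ_1 = β − ψ = 23.2748°
θ_3 = φ − θ_1 − θ_2 = -158.2791° (wrapped to (-180°,180°])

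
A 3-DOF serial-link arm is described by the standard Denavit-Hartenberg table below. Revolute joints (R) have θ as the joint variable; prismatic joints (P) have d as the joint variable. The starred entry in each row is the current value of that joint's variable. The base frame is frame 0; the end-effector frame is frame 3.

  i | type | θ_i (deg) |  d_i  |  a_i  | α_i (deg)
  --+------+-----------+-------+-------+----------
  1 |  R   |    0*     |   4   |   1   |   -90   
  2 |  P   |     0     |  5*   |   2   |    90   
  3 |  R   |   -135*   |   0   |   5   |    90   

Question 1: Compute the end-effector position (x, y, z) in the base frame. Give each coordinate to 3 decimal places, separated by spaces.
after link 1: o_1 = (1.0000, 0.0000, 4.0000)
after link 2: o_2 = (3.0000, 5.0000, 4.0000)
after link 3: o_3 = (-0.5355, 1.4645, 4.0000)

-0.536 1.464 4.000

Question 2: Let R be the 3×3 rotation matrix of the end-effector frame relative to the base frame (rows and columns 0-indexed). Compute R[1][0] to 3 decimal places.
End-effector x-axis (col 0 of R) = (-0.7071,-0.7071,0.0000)
R[1][0] = -0.7071

-0.707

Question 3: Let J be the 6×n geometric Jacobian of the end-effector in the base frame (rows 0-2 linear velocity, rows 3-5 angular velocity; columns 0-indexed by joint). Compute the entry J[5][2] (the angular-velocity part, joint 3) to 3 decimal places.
axis z_2 = (0.0000,0.0000,1.0000); lever o_n−o_2 = (-3.5355,-3.5355,0.0000)
cross product → J_v[:, 2] = (3.5355,-3.5355,0.0000)
J_ω[:, 2] = z_2
entry J[5][2] = 1.0000

1.000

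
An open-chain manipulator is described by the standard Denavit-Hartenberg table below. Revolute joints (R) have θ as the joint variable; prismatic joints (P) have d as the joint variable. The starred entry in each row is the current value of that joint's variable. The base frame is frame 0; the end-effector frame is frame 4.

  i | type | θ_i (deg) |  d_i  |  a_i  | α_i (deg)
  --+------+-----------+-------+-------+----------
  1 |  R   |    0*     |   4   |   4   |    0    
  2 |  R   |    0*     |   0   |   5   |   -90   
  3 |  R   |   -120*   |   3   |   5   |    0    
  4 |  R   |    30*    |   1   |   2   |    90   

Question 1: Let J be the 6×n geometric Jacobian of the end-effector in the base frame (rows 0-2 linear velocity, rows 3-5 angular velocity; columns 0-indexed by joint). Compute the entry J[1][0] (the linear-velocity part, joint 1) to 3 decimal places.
6.500

axis z_0 = ẑ; lever o_n−o_0 = (6.5000,4.0000,10.3301)
cross product → J_v[:, 0] = (-4.0000,6.5000,0.0000)
J_ω[:, 0] = z_0
entry J[1][0] = 6.5000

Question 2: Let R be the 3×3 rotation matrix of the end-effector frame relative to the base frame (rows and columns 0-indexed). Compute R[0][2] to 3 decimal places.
End-effector z-axis (col 2 of R) = (-1.0000,0.0000,0.0000)
R[0][2] = -1.0000

-1.000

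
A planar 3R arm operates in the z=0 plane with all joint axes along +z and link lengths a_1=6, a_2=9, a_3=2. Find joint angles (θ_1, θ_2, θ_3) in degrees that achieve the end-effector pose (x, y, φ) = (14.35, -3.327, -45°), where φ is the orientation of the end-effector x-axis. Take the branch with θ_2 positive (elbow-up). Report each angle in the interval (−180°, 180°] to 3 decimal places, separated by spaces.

wrist centre = target − a_3·(cos φ, sin φ) = (12.9358, -1.9128)
cos θ_2 = (170.9933−6²−9²)/(2·6·9) = 0.4999; θ_2 = 60.0041° (elbow-up)
β = atan2(-1.9128,12.9358) = -8.4113°; ψ = atan2(7.7945,10.4994) = 36.5894°
θ_1 = β − ψ = -45.0006°
θ_3 = φ − θ_1 − θ_2 = -60.0035° (wrapped to (-180°,180°])

-45.001 60.004 -60.003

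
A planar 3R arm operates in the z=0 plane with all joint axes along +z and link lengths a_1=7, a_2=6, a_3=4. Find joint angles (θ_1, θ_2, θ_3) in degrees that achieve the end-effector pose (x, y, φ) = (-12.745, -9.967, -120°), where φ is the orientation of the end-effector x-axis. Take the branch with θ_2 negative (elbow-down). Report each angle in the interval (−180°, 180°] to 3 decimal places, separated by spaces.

wrist centre = target − a_3·(cos φ, sin φ) = (-10.7450, -6.5029)
cos θ_2 = (157.7427−7²−6²)/(2·7·6) = 0.8660; θ_2 = -30.0047° (elbow-down)
β = atan2(-6.5029,-10.7450) = -148.8176°; ψ = atan2(-3.0004,12.1959) = -13.8214°
θ_1 = β − ψ = -134.9962°
θ_3 = φ − θ_1 − θ_2 = 45.0009° (wrapped to (-180°,180°])

-134.996 -30.005 45.001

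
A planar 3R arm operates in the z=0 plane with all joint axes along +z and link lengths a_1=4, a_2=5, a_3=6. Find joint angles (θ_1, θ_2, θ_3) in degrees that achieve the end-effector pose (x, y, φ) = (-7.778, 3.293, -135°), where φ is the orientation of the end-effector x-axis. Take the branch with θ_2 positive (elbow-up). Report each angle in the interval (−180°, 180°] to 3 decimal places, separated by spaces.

89.999 44.999 90.002

wrist centre = target − a_3·(cos φ, sin φ) = (-3.5354, 7.5356)
cos θ_2 = (69.2846−4²−5²)/(2·4·5) = 0.7071; θ_2 = 44.9992° (elbow-up)
β = atan2(7.5356,-3.5354) = 115.1337°; ψ = atan2(3.5355,7.5356) = 25.1347°
θ_1 = β − ψ = 89.9990°
θ_3 = φ − θ_1 − θ_2 = 90.0017° (wrapped to (-180°,180°])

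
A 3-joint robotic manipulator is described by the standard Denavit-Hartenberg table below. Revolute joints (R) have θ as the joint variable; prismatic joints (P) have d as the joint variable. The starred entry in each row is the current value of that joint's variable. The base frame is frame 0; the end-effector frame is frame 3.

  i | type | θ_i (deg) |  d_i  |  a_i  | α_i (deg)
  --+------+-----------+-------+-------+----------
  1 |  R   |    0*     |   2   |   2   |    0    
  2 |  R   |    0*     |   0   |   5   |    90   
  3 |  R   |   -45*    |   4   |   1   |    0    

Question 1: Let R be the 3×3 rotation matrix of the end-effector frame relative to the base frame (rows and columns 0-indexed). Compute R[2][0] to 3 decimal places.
End-effector x-axis (col 0 of R) = (0.7071,-0.0000,-0.7071)
R[2][0] = -0.7071

-0.707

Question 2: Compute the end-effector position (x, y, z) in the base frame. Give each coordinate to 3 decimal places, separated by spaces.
after link 1: o_1 = (2.0000, 0.0000, 2.0000)
after link 2: o_2 = (7.0000, 0.0000, 2.0000)
after link 3: o_3 = (7.7071, -4.0000, 1.2929)

7.707 -4.000 1.293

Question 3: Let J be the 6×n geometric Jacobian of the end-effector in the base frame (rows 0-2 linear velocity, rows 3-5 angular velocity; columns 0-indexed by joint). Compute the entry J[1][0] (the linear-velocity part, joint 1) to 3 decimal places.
axis z_0 = ẑ; lever o_n−o_0 = (7.7071,-4.0000,1.2929)
cross product → J_v[:, 0] = (4.0000,7.7071,-0.0000)
J_ω[:, 0] = z_0
entry J[1][0] = 7.7071

7.707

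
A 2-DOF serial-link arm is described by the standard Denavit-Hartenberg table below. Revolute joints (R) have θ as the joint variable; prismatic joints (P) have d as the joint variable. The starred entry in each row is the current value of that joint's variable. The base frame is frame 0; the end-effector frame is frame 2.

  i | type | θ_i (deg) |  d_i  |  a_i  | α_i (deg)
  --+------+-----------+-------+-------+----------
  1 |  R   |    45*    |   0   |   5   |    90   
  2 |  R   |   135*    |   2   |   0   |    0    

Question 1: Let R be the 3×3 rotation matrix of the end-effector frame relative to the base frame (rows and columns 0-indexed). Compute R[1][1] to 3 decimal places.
End-effector y-axis (col 1 of R) = (-0.5000,-0.5000,-0.7071)
R[1][1] = -0.5000

-0.500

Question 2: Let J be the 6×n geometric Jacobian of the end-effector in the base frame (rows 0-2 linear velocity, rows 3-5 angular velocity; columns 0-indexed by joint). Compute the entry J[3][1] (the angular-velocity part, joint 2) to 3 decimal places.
axis z_1 = (0.7071,-0.7071,0.0000); lever o_n−o_1 = (1.4142,-1.4142,0.0000)
cross product → J_v[:, 1] = (0.0000,0.0000,-0.0000)
J_ω[:, 1] = z_1
entry J[3][1] = 0.7071

0.707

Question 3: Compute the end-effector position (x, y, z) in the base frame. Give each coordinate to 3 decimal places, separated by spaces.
after link 1: o_1 = (3.5355, 3.5355, 0.0000)
after link 2: o_2 = (4.9497, 2.1213, 0.0000)

4.950 2.121 0.000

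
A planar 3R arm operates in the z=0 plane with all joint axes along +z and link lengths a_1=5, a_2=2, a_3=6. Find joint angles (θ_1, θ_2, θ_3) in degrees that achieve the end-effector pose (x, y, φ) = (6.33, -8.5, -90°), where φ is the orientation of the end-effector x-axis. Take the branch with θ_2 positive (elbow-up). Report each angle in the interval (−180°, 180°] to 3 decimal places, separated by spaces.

wrist centre = target − a_3·(cos φ, sin φ) = (6.3300, -2.5000)
cos θ_2 = (46.3189−5²−2²)/(2·5·2) = 0.8659; θ_2 = 30.0092° (elbow-up)
β = atan2(-2.5000,6.3300) = -21.5513°; ψ = atan2(1.0003,6.7319) = 8.4516°
θ_1 = β − ψ = -30.0029°
θ_3 = φ − θ_1 − θ_2 = -90.0063° (wrapped to (-180°,180°])

-30.003 30.009 -90.006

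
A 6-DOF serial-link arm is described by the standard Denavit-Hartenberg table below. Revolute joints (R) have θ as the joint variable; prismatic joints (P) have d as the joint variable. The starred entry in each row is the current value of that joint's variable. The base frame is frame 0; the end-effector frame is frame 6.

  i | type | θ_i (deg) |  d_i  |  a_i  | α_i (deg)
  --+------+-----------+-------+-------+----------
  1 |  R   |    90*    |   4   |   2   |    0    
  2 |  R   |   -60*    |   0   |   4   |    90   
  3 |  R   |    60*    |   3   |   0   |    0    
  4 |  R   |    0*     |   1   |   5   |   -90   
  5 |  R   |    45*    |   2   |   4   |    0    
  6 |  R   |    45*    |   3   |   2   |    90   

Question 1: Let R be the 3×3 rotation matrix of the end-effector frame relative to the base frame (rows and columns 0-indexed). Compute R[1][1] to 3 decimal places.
End-effector y-axis (col 1 of R) = (-0.7500,-0.4330,0.5000)
R[1][1] = -0.4330

-0.433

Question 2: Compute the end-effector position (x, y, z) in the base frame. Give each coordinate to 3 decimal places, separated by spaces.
2.690 4.509 13.280

after link 1: o_1 = (0.0000, 2.0000, 4.0000)
after link 2: o_2 = (3.4641, 4.0000, 4.0000)
after link 3: o_3 = (4.9641, 1.4019, 4.0000)
after link 4: o_4 = (7.6292, 1.7859, 8.3301)
after link 5: o_5 = (5.9397, 4.0765, 11.7796)
after link 6: o_6 = (2.6897, 4.5095, 13.2796)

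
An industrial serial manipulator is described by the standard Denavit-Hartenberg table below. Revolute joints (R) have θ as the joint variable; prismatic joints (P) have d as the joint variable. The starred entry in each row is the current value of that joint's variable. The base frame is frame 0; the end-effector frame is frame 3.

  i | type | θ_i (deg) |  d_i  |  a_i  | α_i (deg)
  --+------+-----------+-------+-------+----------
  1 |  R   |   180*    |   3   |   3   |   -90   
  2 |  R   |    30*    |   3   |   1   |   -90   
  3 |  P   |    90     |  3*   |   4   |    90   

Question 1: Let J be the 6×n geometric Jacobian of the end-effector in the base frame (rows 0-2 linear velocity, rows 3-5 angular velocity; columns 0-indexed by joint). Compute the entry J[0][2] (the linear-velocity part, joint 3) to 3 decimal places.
prismatic axis z_2 = (0.5000,-0.0000,-0.8660)
J_v[:, 2] = z_2; J_ω[:, 2] = (0,0,0)
entry J[0][2] = 0.5000

0.500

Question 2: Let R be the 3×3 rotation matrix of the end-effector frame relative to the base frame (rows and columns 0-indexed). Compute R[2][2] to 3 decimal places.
End-effector z-axis (col 2 of R) = (-0.8660,0.0000,-0.5000)
R[2][2] = -0.5000

-0.500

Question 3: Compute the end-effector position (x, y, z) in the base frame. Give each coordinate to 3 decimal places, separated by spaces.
-2.366 1.000 -0.098

after link 1: o_1 = (-3.0000, 0.0000, 3.0000)
after link 2: o_2 = (-3.8660, -3.0000, 2.5000)
after link 3: o_3 = (-2.3660, 1.0000, -0.0981)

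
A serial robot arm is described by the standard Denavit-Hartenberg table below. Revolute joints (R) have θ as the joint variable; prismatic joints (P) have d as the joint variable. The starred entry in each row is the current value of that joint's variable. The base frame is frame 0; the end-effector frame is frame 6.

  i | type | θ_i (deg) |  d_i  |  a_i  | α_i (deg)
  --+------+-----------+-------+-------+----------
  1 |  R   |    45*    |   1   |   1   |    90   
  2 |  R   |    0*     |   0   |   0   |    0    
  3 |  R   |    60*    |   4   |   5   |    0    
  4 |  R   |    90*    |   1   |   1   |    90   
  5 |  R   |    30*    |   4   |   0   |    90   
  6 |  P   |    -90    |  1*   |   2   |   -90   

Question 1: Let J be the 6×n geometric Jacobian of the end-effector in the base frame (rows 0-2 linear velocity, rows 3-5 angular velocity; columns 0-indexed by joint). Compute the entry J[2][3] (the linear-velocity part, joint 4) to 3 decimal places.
axis z_3 = (0.7071,-0.7071,0.0000); lever o_n−o_3 = (-0.1167,-0.3062,2.4821)
cross product → J_v[:, 3] = (-1.7551,-1.7551,-0.2990)
J_ω[:, 3] = z_3
entry J[2][3] = -0.2990

-0.299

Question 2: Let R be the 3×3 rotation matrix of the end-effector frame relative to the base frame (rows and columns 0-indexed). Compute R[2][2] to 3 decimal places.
End-effector z-axis (col 2 of R) = (-0.1768,-0.8839,0.4330)
R[2][2] = 0.4330

0.433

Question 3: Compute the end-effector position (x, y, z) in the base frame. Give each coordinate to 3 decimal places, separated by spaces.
5.187 -0.660 7.812

after link 1: o_1 = (0.7071, 0.7071, 1.0000)
after link 2: o_2 = (0.7071, 0.7071, 1.0000)
after link 3: o_3 = (5.3033, -0.3536, 5.3301)
after link 4: o_4 = (5.3980, -1.6730, 5.8301)
after link 5: o_5 = (6.8122, -0.2588, 9.2942)
after link 6: o_6 = (5.1866, -0.6597, 7.8122)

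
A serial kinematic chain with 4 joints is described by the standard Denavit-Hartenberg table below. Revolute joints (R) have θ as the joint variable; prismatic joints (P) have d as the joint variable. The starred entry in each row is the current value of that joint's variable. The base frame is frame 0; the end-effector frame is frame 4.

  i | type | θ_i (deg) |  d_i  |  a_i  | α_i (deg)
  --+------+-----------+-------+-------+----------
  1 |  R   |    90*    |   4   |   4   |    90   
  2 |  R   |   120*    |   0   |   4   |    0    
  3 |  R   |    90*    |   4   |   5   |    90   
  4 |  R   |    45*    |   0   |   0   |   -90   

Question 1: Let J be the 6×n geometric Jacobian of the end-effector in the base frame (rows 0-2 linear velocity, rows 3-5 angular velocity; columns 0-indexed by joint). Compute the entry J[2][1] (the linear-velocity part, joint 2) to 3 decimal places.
-6.330

axis z_1 = (1.0000,-0.0000,0.0000); lever o_n−o_1 = (4.0000,-6.3301,0.9641)
cross product → J_v[:, 1] = (0.0000,-0.9641,-6.3301)
J_ω[:, 1] = z_1
entry J[2][1] = -6.3301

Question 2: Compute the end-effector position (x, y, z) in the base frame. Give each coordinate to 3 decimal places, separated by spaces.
4.000 -2.330 4.964

after link 1: o_1 = (0.0000, 4.0000, 4.0000)
after link 2: o_2 = (-0.0000, 2.0000, 7.4641)
after link 3: o_3 = (4.0000, -2.3301, 4.9641)
after link 4: o_4 = (4.0000, -2.3301, 4.9641)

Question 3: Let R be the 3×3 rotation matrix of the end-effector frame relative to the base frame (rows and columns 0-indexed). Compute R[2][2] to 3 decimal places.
0.354

End-effector z-axis (col 2 of R) = (0.7071,0.6124,0.3536)
R[2][2] = 0.3536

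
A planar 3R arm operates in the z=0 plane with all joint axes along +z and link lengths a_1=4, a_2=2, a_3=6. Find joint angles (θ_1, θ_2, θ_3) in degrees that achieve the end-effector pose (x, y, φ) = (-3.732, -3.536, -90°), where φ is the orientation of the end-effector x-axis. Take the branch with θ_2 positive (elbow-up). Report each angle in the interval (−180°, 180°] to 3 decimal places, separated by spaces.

wrist centre = target − a_3·(cos φ, sin φ) = (-3.7320, 2.4640)
cos θ_2 = (19.9991−4²−2²)/(2·4·2) = -0.0001; θ_2 = 90.0032° (elbow-up)
β = atan2(2.4640,-3.7320) = 146.5658°; ψ = atan2(2.0000,3.9999) = 26.5657°
θ_1 = β − ψ = 120.0001°
θ_3 = φ − θ_1 − θ_2 = 59.9968° (wrapped to (-180°,180°])

120.000 90.003 59.997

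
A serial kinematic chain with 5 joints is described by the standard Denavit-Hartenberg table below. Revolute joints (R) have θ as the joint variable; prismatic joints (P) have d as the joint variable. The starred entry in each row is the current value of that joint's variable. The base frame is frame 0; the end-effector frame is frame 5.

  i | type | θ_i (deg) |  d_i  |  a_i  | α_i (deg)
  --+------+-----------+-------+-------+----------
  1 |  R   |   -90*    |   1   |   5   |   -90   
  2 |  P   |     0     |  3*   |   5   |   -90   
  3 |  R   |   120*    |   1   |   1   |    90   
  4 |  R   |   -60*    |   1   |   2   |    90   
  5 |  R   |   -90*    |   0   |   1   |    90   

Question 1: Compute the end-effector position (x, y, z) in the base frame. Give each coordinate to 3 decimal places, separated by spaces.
after link 1: o_1 = (0.0000, -5.0000, 1.0000)
after link 2: o_2 = (3.0000, -10.0000, 1.0000)
after link 3: o_3 = (2.1340, -9.5000, 0.0000)
after link 4: o_4 = (0.7679, -9.8660, 1.7321)
after link 5: o_5 = (1.2679, -9.0000, 1.7321)

1.268 -9.000 1.732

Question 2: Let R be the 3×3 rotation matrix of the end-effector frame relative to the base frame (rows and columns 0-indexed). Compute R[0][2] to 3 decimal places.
End-effector z-axis (col 2 of R) = (0.4330,-0.2500,-0.8660)
R[0][2] = 0.4330

0.433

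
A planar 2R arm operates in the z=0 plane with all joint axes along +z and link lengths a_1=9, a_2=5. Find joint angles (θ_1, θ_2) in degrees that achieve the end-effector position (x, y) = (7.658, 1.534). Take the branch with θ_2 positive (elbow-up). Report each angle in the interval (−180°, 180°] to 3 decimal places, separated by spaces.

-22.343 120.001

cos θ_2 = (60.9981−9²−5²)/(2·9·5) = -0.5000; θ_2 = 120.0014° (elbow-up)
β = atan2(1.5340,7.6580) = 11.3272°; ψ = atan2(4.3301,6.4999) = 33.6706°
θ_1 = β − ψ = -22.3434°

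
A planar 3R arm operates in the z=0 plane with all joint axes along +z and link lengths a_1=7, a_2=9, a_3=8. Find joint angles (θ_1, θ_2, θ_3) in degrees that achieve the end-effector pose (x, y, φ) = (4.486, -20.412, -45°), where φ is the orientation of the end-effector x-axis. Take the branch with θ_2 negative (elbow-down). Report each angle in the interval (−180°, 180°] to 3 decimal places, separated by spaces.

-69.069 -45.007 69.076

wrist centre = target − a_3·(cos φ, sin φ) = (-1.1709, -14.7551)
cos θ_2 = (219.0852−7²−9²)/(2·7·9) = 0.7070; θ_2 = -45.0066° (elbow-down)
β = atan2(-14.7551,-1.1709) = -94.5370°; ψ = atan2(-6.3647,13.3632) = -25.4677°
θ_1 = β − ψ = -69.0693°
θ_3 = φ − θ_1 − θ_2 = 69.0759° (wrapped to (-180°,180°])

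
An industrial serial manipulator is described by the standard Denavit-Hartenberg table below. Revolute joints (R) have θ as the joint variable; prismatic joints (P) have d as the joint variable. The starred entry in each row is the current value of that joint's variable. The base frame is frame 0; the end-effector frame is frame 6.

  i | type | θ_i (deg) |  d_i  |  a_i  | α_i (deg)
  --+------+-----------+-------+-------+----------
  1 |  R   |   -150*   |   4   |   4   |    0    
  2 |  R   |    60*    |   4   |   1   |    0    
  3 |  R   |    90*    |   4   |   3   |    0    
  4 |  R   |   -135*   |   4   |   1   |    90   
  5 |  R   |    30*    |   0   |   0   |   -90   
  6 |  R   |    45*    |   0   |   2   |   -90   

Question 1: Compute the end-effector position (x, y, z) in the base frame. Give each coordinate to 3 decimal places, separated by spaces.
after link 1: o_1 = (-3.4641, -2.0000, 4.0000)
after link 2: o_2 = (-3.4641, -3.0000, 8.0000)
after link 3: o_3 = (-0.4641, -3.0000, 12.0000)
after link 4: o_4 = (-1.1712, -3.7071, 16.0000)
after link 5: o_5 = (-1.1712, -3.7071, 16.0000)
after link 6: o_6 = (-1.0372, -5.5731, 16.7071)

-1.037 -5.573 16.707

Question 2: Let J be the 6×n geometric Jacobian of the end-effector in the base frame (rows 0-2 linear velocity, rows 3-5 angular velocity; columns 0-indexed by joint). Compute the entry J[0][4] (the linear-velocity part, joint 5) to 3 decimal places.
axis z_4 = (-0.7071,0.7071,0.0000); lever o_n−o_4 = (0.1340,-1.8660,0.7071)
cross product → J_v[:, 4] = (0.5000,0.5000,1.2247)
J_ω[:, 4] = z_4
entry J[0][4] = 0.5000

0.500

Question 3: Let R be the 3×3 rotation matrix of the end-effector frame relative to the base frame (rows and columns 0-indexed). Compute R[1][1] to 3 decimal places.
-0.354

End-effector y-axis (col 1 of R) = (-0.3536,-0.3536,-0.8660)
R[1][1] = -0.3536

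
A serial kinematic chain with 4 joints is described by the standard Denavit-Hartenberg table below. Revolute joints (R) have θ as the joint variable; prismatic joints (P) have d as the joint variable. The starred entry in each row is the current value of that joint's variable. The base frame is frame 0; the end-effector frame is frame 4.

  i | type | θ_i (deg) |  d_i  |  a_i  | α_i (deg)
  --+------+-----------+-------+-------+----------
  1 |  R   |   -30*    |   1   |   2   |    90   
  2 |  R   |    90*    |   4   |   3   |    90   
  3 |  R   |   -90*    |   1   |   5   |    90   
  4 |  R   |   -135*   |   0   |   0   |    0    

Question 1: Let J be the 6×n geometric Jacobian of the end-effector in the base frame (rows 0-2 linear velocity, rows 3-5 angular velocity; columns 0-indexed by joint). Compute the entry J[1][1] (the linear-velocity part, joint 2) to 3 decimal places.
1.500

axis z_1 = (-0.5000,-0.8660,0.0000); lever o_n−o_1 = (1.3660,0.3660,3.0000)
cross product → J_v[:, 1] = (-2.5981,1.5000,1.0000)
J_ω[:, 1] = z_1
entry J[1][1] = 1.5000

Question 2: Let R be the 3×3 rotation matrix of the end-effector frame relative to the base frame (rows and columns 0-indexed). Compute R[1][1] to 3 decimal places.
End-effector y-axis (col 1 of R) = (-0.2588,0.9659,-0.0000)
R[1][1] = 0.9659

0.966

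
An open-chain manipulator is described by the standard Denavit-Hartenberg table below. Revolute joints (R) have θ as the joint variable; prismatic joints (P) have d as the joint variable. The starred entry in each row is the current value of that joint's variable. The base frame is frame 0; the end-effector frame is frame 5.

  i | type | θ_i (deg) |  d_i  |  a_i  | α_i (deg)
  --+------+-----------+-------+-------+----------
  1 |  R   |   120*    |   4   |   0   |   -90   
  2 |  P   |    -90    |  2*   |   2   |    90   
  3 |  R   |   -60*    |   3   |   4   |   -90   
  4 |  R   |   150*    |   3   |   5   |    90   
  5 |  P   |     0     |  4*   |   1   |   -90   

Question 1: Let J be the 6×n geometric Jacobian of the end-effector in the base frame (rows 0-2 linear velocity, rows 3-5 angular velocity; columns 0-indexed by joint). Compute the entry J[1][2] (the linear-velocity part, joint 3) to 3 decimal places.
axis z_2 = (0.5000,-0.8660,0.0000); lever o_n−o_2 = (-2.4282,2.5981,3.0000)
cross product → J_v[:, 2] = (-2.5981,-1.5000,-0.8038)
J_ω[:, 2] = z_2
entry J[1][2] = -1.5000

-1.500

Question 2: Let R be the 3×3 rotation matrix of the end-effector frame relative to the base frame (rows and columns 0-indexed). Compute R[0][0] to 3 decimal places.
-0.900

End-effector x-axis (col 0 of R) = (-0.8995,0.0580,-0.4330)
R[0][0] = -0.8995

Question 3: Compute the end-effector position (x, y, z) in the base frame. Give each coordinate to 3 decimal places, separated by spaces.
after link 1: o_1 = (0.0000, 0.0000, 4.0000)
after link 2: o_2 = (-1.7321, -1.0000, 6.0000)
after link 3: o_3 = (2.7679, -1.8660, 8.0000)
after link 4: o_4 = (-3.0287, -2.3260, 8.4330)
after link 5: o_5 = (-4.1603, 1.5981, 9.0000)

-4.160 1.598 9.000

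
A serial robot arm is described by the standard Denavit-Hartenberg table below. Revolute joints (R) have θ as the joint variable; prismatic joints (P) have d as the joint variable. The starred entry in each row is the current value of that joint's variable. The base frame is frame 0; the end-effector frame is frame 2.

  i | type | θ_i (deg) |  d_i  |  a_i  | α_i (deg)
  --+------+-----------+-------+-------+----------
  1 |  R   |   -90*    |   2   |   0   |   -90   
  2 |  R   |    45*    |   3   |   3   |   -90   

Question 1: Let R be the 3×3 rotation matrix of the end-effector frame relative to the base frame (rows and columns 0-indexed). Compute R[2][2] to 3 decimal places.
-0.707

End-effector z-axis (col 2 of R) = (0.0000,0.7071,-0.7071)
R[2][2] = -0.7071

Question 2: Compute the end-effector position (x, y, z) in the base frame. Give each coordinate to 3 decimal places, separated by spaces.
after link 1: o_1 = (0.0000, 0.0000, 2.0000)
after link 2: o_2 = (3.0000, -2.1213, -0.1213)

3.000 -2.121 -0.121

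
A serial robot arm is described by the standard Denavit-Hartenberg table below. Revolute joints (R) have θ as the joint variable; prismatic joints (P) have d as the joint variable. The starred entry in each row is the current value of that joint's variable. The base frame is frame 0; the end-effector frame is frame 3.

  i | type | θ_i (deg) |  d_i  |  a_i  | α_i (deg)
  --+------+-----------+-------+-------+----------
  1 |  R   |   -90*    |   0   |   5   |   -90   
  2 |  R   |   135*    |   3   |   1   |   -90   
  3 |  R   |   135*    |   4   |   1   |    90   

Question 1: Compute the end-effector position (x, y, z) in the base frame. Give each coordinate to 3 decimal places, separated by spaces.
after link 1: o_1 = (0.0000, -5.0000, 0.0000)
after link 2: o_2 = (3.0000, -4.2929, -0.7071)
after link 3: o_3 = (2.2929, -1.9645, 2.6213)

2.293 -1.964 2.621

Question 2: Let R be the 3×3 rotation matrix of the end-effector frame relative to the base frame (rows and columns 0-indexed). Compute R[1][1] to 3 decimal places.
End-effector y-axis (col 1 of R) = (0.0000,0.7071,0.7071)
R[1][1] = 0.7071

0.707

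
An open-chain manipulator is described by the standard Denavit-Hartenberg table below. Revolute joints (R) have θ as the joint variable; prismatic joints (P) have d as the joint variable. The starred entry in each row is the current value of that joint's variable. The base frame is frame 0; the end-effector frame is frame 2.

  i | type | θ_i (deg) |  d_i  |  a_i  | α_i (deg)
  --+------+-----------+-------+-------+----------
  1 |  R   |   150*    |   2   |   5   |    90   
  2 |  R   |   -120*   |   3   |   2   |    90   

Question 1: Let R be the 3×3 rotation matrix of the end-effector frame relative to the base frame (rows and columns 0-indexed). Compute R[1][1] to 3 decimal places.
End-effector y-axis (col 1 of R) = (0.5000,0.8660,0.0000)
R[1][1] = 0.8660

0.866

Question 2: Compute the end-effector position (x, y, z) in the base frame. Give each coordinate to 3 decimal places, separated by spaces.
-1.964 4.598 0.268

after link 1: o_1 = (-4.3301, 2.5000, 2.0000)
after link 2: o_2 = (-1.9641, 4.5981, 0.2679)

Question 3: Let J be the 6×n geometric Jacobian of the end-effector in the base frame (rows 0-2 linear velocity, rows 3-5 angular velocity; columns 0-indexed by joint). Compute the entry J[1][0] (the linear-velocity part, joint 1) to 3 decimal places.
-1.964

axis z_0 = ẑ; lever o_n−o_0 = (-1.9641,4.5981,0.2679)
cross product → J_v[:, 0] = (-4.5981,-1.9641,0.0000)
J_ω[:, 0] = z_0
entry J[1][0] = -1.9641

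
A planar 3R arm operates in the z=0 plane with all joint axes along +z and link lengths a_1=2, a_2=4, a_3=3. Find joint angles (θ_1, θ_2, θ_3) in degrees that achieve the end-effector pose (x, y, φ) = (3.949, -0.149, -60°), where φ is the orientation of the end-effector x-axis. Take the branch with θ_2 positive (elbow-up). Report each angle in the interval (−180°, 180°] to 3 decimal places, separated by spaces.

-45.017 120.018 -135.001

wrist centre = target − a_3·(cos φ, sin φ) = (2.4490, 2.4491)
cos θ_2 = (11.9956−2²−4²)/(2·2·4) = -0.5003; θ_2 = 120.0183° (elbow-up)
β = atan2(2.4491,2.4490) = 45.0009°; ψ = atan2(3.4635,-0.0011) = 90.0183°
θ_1 = β − ψ = -45.0174°
θ_3 = φ − θ_1 − θ_2 = -135.0009° (wrapped to (-180°,180°])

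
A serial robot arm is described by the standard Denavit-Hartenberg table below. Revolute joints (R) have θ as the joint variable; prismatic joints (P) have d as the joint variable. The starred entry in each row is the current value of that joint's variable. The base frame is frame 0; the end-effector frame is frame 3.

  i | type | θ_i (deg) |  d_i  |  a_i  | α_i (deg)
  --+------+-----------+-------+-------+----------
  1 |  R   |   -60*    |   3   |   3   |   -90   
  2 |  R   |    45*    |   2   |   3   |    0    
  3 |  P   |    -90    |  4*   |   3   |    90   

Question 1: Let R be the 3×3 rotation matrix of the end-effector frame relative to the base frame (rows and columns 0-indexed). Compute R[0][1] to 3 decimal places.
End-effector y-axis (col 1 of R) = (0.8660,0.5000,0.0000)
R[0][1] = 0.8660

0.866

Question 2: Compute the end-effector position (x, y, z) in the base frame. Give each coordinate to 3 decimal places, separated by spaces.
8.817 -3.272 3.000

after link 1: o_1 = (1.5000, -2.5981, 3.0000)
after link 2: o_2 = (4.2927, -3.4352, 0.8787)
after link 3: o_3 = (8.8175, -3.2723, 3.0000)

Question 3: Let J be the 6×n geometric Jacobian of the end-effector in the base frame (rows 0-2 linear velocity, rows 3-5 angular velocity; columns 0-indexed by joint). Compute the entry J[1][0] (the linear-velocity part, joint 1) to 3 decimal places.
axis z_0 = ẑ; lever o_n−o_0 = (8.8175,-3.2723,3.0000)
cross product → J_v[:, 0] = (3.2723,8.8175,-0.0000)
J_ω[:, 0] = z_0
entry J[1][0] = 8.8175

8.817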